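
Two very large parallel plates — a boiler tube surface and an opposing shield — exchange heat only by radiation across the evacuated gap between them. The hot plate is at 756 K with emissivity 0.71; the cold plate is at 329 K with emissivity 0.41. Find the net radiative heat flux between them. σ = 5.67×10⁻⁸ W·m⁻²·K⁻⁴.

For two infinite grey parallel plates, q = σ(T₁⁴ − T₂⁴)/(1/ε₁ + 1/ε₂ − 1).
T₁⁴ − T₂⁴ = 3.267×10¹¹ − 1.172×10¹⁰ = 3.149×10¹¹ K⁴.
1/ε₁ + 1/ε₂ − 1 = 1.408 + 2.439 − 1 = 2.847.
q = 5.67×10⁻⁸ × 3.149×10¹¹ / 2.847.

q ≈ 6270 W/m²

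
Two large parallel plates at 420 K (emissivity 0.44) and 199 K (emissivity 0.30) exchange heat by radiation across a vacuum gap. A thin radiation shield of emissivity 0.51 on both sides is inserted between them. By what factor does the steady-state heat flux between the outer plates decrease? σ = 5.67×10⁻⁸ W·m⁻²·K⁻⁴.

Without shield: q₀ = σΔ(T⁴)/(1/ε₁+1/ε₂−1) with denominator 4.606.
With shield the two gaps are in series; the resistances add: (1/ε₁+1/ε_s−1)+(1/ε_s+1/ε₂−1) = 3.234+4.294 = 7.528.
Heat-flux ratio q₀/q = 7.528/4.606.

factor ≈ 1.63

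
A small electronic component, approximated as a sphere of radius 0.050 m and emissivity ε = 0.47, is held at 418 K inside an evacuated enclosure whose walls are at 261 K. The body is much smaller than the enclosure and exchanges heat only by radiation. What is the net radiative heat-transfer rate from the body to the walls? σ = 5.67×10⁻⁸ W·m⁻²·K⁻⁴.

P_net ≈ 21.7 W

For a small grey body in a large enclosure: P_net = εσA(T_body⁴ − T_wall⁴).
A = 4πr² = 0.03142 m²; T_body⁴ − T_wall⁴ = 3.053×10¹⁰ − 4.640×10⁹ = 2.589×10¹⁰ K⁴.
|P_net| = 0.47·5.67×10⁻⁸·0.03142·2.589×10¹⁰.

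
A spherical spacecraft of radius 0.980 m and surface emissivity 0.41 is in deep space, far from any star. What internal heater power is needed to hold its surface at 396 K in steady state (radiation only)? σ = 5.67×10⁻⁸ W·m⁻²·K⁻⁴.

P = εσ·4πr²·T⁴.
4πr² = 12.07 m²; T⁴ = 2.459×10¹⁰ K⁴.
P = 0.41·5.67×10⁻⁸·12.07·2.459×10¹⁰.

P ≈ 6900 W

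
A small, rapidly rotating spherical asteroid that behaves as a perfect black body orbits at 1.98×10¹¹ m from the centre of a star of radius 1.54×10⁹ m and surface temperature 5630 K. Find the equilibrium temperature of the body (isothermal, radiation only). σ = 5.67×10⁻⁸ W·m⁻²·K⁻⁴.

The star's surface emits σT_*⁴; at distance d the flux is S = σT_*⁴(R_*/d)².
S = 5.67×10⁻⁸·(5630)⁴·(1.54×10⁹/1.98×10¹¹)² = 3446 W/m².
For an isothermal sphere T⁴ = (1−a)S/(4σ) = 1.519×10¹⁰ K⁴.

T ≈ 351 K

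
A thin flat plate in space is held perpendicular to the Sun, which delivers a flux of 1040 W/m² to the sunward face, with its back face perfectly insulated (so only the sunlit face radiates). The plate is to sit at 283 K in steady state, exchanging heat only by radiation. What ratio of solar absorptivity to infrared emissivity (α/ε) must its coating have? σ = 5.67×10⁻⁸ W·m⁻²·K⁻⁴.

α/ε ≈ 0.350

Balance: αS·A = εσ·1A·T⁴ ⇒ α/ε = σT⁴/S.
α/ε = 5.67×10⁻⁸·(283)⁴/1040 = 5.67×10⁻⁸·6.414×10⁹/1040.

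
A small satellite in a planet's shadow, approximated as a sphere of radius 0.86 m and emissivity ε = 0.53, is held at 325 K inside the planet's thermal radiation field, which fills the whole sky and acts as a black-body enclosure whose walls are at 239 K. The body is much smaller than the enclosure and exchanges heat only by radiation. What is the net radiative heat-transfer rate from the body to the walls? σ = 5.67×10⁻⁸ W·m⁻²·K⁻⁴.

P_net ≈ 2200 W

For a small grey body in a large enclosure: P_net = εσA(T_body⁴ − T_wall⁴).
A = 4πr² = 9.294 m²; T_body⁴ − T_wall⁴ = 1.116×10¹⁰ − 3.263×10⁹ = 7.894×10⁹ K⁴.
|P_net| = 0.53·5.67×10⁻⁸·9.294·7.894×10⁹.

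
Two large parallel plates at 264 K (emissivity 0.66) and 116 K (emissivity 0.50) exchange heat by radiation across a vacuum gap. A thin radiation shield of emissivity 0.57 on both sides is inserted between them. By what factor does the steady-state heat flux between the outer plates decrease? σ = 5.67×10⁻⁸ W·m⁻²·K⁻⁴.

factor ≈ 2.00

Without shield: q₀ = σΔ(T⁴)/(1/ε₁+1/ε₂−1) with denominator 2.515.
With shield the two gaps are in series; the resistances add: (1/ε₁+1/ε_s−1)+(1/ε_s+1/ε₂−1) = 2.270+2.754 = 5.024.
Heat-flux ratio q₀/q = 5.024/2.515.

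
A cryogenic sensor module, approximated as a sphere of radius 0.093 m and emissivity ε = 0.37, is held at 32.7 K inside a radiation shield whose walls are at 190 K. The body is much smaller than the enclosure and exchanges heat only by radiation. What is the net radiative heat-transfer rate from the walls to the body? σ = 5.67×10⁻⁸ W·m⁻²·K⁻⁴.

P_net ≈ 2.97 W

For a small grey body in a large enclosure: P_net = εσA(T_body⁴ − T_wall⁴).
A = 4πr² = 0.1087 m²; T_body⁴ − T_wall⁴ = 1.143×10⁶ − 1.303×10⁹ = -1.302×10⁹ K⁴.
|P_net| = 0.37·5.67×10⁻⁸·0.1087·1.302×10⁹.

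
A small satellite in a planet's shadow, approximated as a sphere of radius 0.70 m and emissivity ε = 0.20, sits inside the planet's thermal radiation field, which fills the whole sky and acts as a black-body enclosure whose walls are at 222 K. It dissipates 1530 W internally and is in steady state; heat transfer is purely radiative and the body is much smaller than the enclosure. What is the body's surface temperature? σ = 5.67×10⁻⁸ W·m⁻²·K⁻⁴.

T ≈ 395 K

For a small grey body in a large enclosure, net radiated power = εσA(T⁴ − T_w⁴).
Steady state: P = εσA(T⁴ − T_w⁴) with A = 4πr² = 6.158 m².
T⁴ = P/(εσA) + T_w⁴ = 1530/(0.20·5.67×10⁻⁸·6.158) + (222)⁴
    = 2.191×10¹⁰ + 2.429×10⁹ = 2.434×10¹⁰ K⁴.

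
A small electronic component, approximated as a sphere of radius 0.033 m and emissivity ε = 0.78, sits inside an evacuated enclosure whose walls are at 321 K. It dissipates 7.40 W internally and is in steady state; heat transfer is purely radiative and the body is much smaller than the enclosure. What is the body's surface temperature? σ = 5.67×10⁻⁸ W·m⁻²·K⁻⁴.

For a small grey body in a large enclosure, net radiated power = εσA(T⁴ − T_w⁴).
Steady state: P = εσA(T⁴ − T_w⁴) with A = 4πr² = 0.01368 m².
T⁴ = P/(εσA) + T_w⁴ = 7.40/(0.78·5.67×10⁻⁸·0.01368) + (321)⁴
    = 1.223×10¹⁰ + 1.062×10¹⁰ = 2.284×10¹⁰ K⁴.

T ≈ 389 K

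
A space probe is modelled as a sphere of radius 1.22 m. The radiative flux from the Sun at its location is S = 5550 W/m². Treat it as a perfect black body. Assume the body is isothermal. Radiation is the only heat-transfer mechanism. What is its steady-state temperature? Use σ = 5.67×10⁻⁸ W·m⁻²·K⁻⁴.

T ≈ 396 K

At equilibrium, absorbed power = emitted power.
Absorbing cross-section = πr² = 4.676 m²; emitting surface = 4πr² = 18.70 m² (ratio 4).
S·A_cross = εσ·A_surf·T⁴  ⇒  T⁴ = S/(4σ).
T⁴ = 1.00·5550/(4·5.67×10⁻⁸) = 2.447×10¹⁰ K⁴.
T = (2.447×10¹⁰)^(1/4).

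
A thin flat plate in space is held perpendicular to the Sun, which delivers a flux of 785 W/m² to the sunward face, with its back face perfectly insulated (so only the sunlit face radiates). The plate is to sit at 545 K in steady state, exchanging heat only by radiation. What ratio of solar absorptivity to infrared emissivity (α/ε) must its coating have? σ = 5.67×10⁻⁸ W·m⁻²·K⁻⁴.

α/ε ≈ 6.37

Balance: αS·A = εσ·1A·T⁴ ⇒ α/ε = σT⁴/S.
α/ε = 5.67×10⁻⁸·(545)⁴/785 = 5.67×10⁻⁸·8.822×10¹⁰/785.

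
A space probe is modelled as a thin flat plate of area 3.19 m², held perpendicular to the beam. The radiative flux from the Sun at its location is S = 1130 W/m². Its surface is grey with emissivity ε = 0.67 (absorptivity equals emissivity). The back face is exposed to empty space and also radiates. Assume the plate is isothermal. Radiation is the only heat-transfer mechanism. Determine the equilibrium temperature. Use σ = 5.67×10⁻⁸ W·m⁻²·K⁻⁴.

At equilibrium, absorbed power = emitted power.
Absorbing cross-section = A = 3.190 m²; emitting surface = 2A = 6.380 m² (ratio 2).
εS·A_cross = εσ·A_surf·T⁴  ⇒  T⁴ = S/(2σ)   (ε cancels).
T⁴ = 1130/(2·5.67×10⁻⁸) = 9.965×10⁹ K⁴.
T = (9.965×10⁹)^(1/4).

T ≈ 316 K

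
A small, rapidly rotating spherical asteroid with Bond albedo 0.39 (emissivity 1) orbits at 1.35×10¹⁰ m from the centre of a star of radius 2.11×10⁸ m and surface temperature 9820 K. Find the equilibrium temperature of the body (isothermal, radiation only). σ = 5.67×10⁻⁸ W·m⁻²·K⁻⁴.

T ≈ 767 K

The star's surface emits σT_*⁴; at distance d the flux is S = σT_*⁴(R_*/d)².
S = 5.67×10⁻⁸·(9820)⁴·(2.11×10⁸/1.35×10¹⁰)² = 1.288×10⁵ W/m².
For an isothermal sphere T⁴ = (1−a)S/(4σ) = 3.464×10¹¹ K⁴.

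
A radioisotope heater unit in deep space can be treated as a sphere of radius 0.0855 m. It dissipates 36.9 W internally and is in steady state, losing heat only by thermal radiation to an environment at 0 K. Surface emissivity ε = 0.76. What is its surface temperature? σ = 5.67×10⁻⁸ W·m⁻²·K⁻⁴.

Steady state: internal power = radiated power, P = εσA T⁴.
Radiating area A = 4πr² = 0.09186 m².
T⁴ = P/(εσA) = 36.9/(0.76·5.67×10⁻⁸·0.09186) = 9.322×10⁹ K⁴.
T = (9.322×10⁹)^(1/4).

T ≈ 311 K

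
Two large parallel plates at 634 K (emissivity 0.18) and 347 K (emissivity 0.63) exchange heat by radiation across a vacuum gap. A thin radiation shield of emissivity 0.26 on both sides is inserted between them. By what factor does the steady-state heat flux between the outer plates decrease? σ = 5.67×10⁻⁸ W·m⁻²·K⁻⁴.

factor ≈ 2.09

Without shield: q₀ = σΔ(T⁴)/(1/ε₁+1/ε₂−1) with denominator 6.143.
With shield the two gaps are in series; the resistances add: (1/ε₁+1/ε_s−1)+(1/ε_s+1/ε₂−1) = 8.402+4.433 = 12.84.
Heat-flux ratio q₀/q = 12.84/6.143.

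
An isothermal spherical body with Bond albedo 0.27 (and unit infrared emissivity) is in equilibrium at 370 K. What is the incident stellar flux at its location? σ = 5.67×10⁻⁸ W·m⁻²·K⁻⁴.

(1−a)S·πr² = σ·4πr²·T⁴ ⇒ S = 4σT⁴/(1−a).
S = 4·5.67×10⁻⁸·1.874×10¹⁰/0.730.

S ≈ 5820 W/m²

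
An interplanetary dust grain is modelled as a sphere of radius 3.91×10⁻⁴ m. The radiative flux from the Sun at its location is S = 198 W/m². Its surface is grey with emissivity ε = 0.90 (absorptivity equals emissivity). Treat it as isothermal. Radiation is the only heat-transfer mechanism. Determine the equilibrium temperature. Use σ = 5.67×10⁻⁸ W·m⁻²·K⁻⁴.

At equilibrium, absorbed power = emitted power.
Absorbing cross-section = πr² = 4.803×10⁻⁷ m²; emitting surface = 4πr² = 1.921×10⁻⁶ m² (ratio 4).
εS·A_cross = εσ·A_surf·T⁴  ⇒  T⁴ = S/(4σ)   (ε cancels).
T⁴ = 198/(4·5.67×10⁻⁸) = 8.730×10⁸ K⁴.
T = (8.730×10⁸)^(1/4).

T ≈ 172 K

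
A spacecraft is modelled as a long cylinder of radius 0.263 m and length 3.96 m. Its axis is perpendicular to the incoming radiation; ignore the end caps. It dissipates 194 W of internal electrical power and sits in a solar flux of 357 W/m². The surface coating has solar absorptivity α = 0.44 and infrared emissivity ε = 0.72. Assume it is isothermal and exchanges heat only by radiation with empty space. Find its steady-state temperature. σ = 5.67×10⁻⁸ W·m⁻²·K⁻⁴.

T ≈ 210 K

At steady state, absorbed solar power + internal power = radiated power.
Absorbed: α·S·A_cross = 0.44·357·2.083 = 327.2 W (cross-section 2rL).
Total input = 327.2 + 194 = 521.2 W.
Radiated: εσ·A_surf·T⁴ with A_surf = 2πrL = 6.544 m².
T⁴ = 521.2/(0.72·5.67×10⁻⁸·6.544) = 1.951×10⁹ K⁴.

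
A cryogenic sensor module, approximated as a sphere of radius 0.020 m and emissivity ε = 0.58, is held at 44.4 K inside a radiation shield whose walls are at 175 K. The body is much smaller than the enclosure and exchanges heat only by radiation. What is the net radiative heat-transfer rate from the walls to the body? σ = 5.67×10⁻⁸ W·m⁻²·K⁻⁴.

P_net ≈ 0.154 W

For a small grey body in a large enclosure: P_net = εσA(T_body⁴ − T_wall⁴).
A = 4πr² = 0.005027 m²; T_body⁴ − T_wall⁴ = 3.886×10⁶ − 9.379×10⁸ = -9.340×10⁸ K⁴.
|P_net| = 0.58·5.67×10⁻⁸·0.005027·9.340×10⁸.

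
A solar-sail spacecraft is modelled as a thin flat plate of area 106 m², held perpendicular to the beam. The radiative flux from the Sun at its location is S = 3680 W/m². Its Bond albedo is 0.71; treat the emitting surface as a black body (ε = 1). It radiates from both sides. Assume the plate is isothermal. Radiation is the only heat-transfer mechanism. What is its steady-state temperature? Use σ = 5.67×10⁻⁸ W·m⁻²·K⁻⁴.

At equilibrium, absorbed power = emitted power.
Absorbing cross-section = A = 106.0 m²; emitting surface = 2A = 212.0 m² (ratio 2).
(1−a)S·A_cross = εσ·A_surf·T⁴  ⇒  T⁴ = (1−a)S/(2σ).
T⁴ = 0.290·3680/(2·5.67×10⁻⁸) = 9.411×10⁹ K⁴.
T = (9.411×10⁹)^(1/4).

T ≈ 311 K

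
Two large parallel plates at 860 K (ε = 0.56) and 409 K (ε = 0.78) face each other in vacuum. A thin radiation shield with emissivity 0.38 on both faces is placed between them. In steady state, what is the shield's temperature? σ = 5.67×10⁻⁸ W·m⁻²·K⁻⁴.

In steady state the net flux on the hot side equals that on the cold side.
σ(T₁⁴−T_s⁴)/D₁ = σ(T_s⁴−T₂⁴)/D₂, with D₁ = 1/ε₁+1/ε_s−1 = 3.417, D₂ = 1/ε_s+1/ε₂−1 = 2.914.
Solve for T_s⁴: T_s⁴ = (D₂·T₁⁴ + D₁·T₂⁴)/(D₁+D₂) = 2.668×10¹¹ K⁴.

T_s ≈ 719 K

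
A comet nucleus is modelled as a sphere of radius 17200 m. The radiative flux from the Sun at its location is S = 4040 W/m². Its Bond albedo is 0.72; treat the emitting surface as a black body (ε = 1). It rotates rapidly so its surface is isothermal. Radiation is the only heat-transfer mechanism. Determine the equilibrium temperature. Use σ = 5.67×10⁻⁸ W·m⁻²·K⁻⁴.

At equilibrium, absorbed power = emitted power.
Absorbing cross-section = πr² = 9.294×10⁸ m²; emitting surface = 4πr² = 3.718×10⁹ m² (ratio 4).
(1−a)S·A_cross = εσ·A_surf·T⁴  ⇒  T⁴ = (1−a)S/(4σ).
T⁴ = 0.280·4040/(4·5.67×10⁻⁸) = 4.988×10⁹ K⁴.
T = (4.988×10⁹)^(1/4).

T ≈ 266 K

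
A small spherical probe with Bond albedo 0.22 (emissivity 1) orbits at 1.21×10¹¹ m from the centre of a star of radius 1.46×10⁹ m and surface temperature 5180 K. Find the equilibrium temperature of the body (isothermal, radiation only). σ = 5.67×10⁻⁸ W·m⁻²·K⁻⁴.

T ≈ 378 K

The star's surface emits σT_*⁴; at distance d the flux is S = σT_*⁴(R_*/d)².
S = 5.67×10⁻⁸·(5180)⁴·(1.46×10⁹/1.21×10¹¹)² = 5943 W/m².
For an isothermal sphere T⁴ = (1−a)S/(4σ) = 2.044×10¹⁰ K⁴.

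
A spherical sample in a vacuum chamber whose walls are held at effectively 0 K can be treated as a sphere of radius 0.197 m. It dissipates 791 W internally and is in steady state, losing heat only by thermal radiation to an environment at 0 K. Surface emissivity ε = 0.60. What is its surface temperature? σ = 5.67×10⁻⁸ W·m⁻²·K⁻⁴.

T ≈ 467 K

Steady state: internal power = radiated power, P = εσA T⁴.
Radiating area A = 4πr² = 0.4877 m².
T⁴ = P/(εσA) = 791/(0.60·5.67×10⁻⁸·0.4877) = 4.768×10¹⁰ K⁴.
T = (4.768×10¹⁰)^(1/4).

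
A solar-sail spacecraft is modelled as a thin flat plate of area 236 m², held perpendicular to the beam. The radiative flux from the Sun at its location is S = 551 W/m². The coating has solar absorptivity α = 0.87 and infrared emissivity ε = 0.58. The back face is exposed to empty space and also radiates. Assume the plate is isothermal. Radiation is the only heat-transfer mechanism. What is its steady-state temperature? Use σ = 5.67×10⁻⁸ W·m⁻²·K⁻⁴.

At equilibrium, absorbed power = emitted power.
Absorbing cross-section = A = 236.0 m²; emitting surface = 2A = 472.0 m² (ratio 2).
αS·A_cross = εσ·A_surf·T⁴  ⇒  T⁴ = αS/(ε·2σ).
T⁴ = 0.870·551/(0.58·2·5.67×10⁻⁸) = 7.288×10⁹ K⁴.
T = (7.288×10⁹)^(1/4).

T ≈ 292 K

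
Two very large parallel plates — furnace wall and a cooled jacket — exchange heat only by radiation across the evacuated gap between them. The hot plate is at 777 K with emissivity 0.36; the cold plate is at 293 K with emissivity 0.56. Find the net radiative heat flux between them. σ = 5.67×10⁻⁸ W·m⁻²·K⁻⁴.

For two infinite grey parallel plates, q = σ(T₁⁴ − T₂⁴)/(1/ε₁ + 1/ε₂ − 1).
T₁⁴ − T₂⁴ = 3.645×10¹¹ − 7.370×10⁹ = 3.571×10¹¹ K⁴.
1/ε₁ + 1/ε₂ − 1 = 2.778 + 1.786 − 1 = 3.563.
q = 5.67×10⁻⁸ × 3.571×10¹¹ / 3.563.

q ≈ 5680 W/m²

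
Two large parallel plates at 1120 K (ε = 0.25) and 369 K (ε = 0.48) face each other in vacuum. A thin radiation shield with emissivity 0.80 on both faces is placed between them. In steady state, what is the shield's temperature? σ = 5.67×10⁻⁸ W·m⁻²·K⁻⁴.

In steady state the net flux on the hot side equals that on the cold side.
σ(T₁⁴−T_s⁴)/D₁ = σ(T_s⁴−T₂⁴)/D₂, with D₁ = 1/ε₁+1/ε_s−1 = 4.250, D₂ = 1/ε_s+1/ε₂−1 = 2.333.
Solve for T_s⁴: T_s⁴ = (D₂·T₁⁴ + D₁·T₂⁴)/(D₁+D₂) = 5.697×10¹¹ K⁴.

T_s ≈ 869 K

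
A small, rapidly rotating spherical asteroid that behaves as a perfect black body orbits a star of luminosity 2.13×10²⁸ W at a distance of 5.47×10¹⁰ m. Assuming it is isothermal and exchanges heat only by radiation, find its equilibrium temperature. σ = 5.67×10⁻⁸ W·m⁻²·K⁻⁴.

First find the stellar flux at distance d: S = L/(4πd²) = 2.13×10²⁸/(4π·(5.47×10¹⁰)²) = 5.665×10⁵ W/m².
For an isothermal sphere, absorbed (1−a)S·πr² = emitted σ·4πr²·T⁴, so T⁴ = (1−a)S/(4σ).
T⁴ = 1.00·5.665×10⁵/(4·5.67×10⁻⁸) = 2.498×10¹² K⁴.

T ≈ 1260 K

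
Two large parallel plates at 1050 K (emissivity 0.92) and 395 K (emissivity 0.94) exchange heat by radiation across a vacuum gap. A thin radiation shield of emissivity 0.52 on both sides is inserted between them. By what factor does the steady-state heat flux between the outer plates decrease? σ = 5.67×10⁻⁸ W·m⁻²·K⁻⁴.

factor ≈ 3.47

Without shield: q₀ = σΔ(T⁴)/(1/ε₁+1/ε₂−1) with denominator 1.151.
With shield the two gaps are in series; the resistances add: (1/ε₁+1/ε_s−1)+(1/ε_s+1/ε₂−1) = 2.010+1.987 = 3.997.
Heat-flux ratio q₀/q = 3.997/1.151.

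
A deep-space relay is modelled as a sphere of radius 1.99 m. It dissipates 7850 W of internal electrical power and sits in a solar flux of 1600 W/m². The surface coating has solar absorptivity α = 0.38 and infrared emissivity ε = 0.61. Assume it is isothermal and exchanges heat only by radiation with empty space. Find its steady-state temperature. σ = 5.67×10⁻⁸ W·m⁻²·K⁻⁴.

T ≈ 308 K

At steady state, absorbed solar power + internal power = radiated power.
Absorbed: α·S·A_cross = 0.38·1600·12.44 = 7564 W (cross-section πr²).
Total input = 7564 + 7850 = 15410 W.
Radiated: εσ·A_surf·T⁴ with A_surf = 4πr² = 49.76 m².
T⁴ = 15410/(0.61·5.67×10⁻⁸·49.76) = 8.956×10⁹ K⁴.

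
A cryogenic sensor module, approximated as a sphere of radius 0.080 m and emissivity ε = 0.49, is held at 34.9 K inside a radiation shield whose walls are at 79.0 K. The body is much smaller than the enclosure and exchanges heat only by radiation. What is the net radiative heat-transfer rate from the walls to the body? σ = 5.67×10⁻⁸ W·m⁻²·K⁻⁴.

P_net ≈ 0.0837 W

For a small grey body in a large enclosure: P_net = εσA(T_body⁴ − T_wall⁴).
A = 4πr² = 0.08042 m²; T_body⁴ − T_wall⁴ = 1.484×10⁶ − 3.895×10⁷ = -3.747×10⁷ K⁴.
|P_net| = 0.49·5.67×10⁻⁸·0.08042·3.747×10⁷.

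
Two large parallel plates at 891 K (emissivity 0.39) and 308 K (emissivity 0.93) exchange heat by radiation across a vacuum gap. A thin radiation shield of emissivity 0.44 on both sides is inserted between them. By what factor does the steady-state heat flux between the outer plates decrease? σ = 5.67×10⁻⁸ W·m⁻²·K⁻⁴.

factor ≈ 2.34

Without shield: q₀ = σΔ(T⁴)/(1/ε₁+1/ε₂−1) with denominator 2.639.
With shield the two gaps are in series; the resistances add: (1/ε₁+1/ε_s−1)+(1/ε_s+1/ε₂−1) = 3.837+2.348 = 6.185.
Heat-flux ratio q₀/q = 6.185/2.639.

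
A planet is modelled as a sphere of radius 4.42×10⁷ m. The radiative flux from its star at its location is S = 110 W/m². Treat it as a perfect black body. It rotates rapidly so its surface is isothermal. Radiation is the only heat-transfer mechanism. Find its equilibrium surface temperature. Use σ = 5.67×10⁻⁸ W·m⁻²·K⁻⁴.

At equilibrium, absorbed power = emitted power.
Absorbing cross-section = πr² = 6.138×10¹⁵ m²; emitting surface = 4πr² = 2.455×10¹⁶ m² (ratio 4).
S·A_cross = εσ·A_surf·T⁴  ⇒  T⁴ = S/(4σ).
T⁴ = 1.00·110/(4·5.67×10⁻⁸) = 4.850×10⁸ K⁴.
T = (4.850×10⁸)^(1/4).

T ≈ 148 K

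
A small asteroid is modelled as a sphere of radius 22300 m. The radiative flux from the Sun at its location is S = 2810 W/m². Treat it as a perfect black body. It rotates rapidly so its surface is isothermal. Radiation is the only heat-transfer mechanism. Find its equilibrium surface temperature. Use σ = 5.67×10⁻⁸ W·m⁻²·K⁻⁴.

T ≈ 334 K

At equilibrium, absorbed power = emitted power.
Absorbing cross-section = πr² = 1.562×10⁹ m²; emitting surface = 4πr² = 6.249×10⁹ m² (ratio 4).
S·A_cross = εσ·A_surf·T⁴  ⇒  T⁴ = S/(4σ).
T⁴ = 1.00·2810/(4·5.67×10⁻⁸) = 1.239×10¹⁰ K⁴.
T = (1.239×10¹⁰)^(1/4).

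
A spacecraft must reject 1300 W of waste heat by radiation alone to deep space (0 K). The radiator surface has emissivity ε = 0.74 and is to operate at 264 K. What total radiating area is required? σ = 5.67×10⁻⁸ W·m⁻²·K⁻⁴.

P = εσA T⁴ ⇒ A = P/(εσT⁴).
T⁴ = 4.858×10⁹ K⁴.
A = 1300/(0.74 × 5.67×10⁻⁸ × 4.858×10⁹).

A ≈ 6.38 m²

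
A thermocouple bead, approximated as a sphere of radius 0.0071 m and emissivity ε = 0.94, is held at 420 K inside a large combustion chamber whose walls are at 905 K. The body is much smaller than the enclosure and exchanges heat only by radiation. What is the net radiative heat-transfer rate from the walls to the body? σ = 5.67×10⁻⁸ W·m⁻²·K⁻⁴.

P_net ≈ 21.6 W

For a small grey body in a large enclosure: P_net = εσA(T_body⁴ − T_wall⁴).
A = 4πr² = 6.335×10⁻⁴ m²; T_body⁴ − T_wall⁴ = 3.112×10¹⁰ − 6.708×10¹¹ = -6.397×10¹¹ K⁴.
|P_net| = 0.94·5.67×10⁻⁸·6.335×10⁻⁴·6.397×10¹¹.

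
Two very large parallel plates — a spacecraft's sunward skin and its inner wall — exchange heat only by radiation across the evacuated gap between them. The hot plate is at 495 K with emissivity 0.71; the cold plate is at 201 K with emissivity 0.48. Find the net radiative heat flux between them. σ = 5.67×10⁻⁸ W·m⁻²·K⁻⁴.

For two infinite grey parallel plates, q = σ(T₁⁴ − T₂⁴)/(1/ε₁ + 1/ε₂ − 1).
T₁⁴ − T₂⁴ = 6.004×10¹⁰ − 1.632×10⁹ = 5.841×10¹⁰ K⁴.
1/ε₁ + 1/ε₂ − 1 = 1.408 + 2.083 − 1 = 2.492.
q = 5.67×10⁻⁸ × 5.841×10¹⁰ / 2.492.

q ≈ 1330 W/m²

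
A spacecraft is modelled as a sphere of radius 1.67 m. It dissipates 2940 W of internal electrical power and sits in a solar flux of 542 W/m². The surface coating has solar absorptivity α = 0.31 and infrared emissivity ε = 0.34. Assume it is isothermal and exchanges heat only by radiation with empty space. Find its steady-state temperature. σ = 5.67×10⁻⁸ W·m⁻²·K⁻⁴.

T ≈ 284 K

At steady state, absorbed solar power + internal power = radiated power.
Absorbed: α·S·A_cross = 0.31·542·8.762 = 1472 W (cross-section πr²).
Total input = 1472 + 2940 = 4412 W.
Radiated: εσ·A_surf·T⁴ with A_surf = 4πr² = 35.05 m².
T⁴ = 4412/(0.34·5.67×10⁻⁸·35.05) = 6.530×10⁹ K⁴.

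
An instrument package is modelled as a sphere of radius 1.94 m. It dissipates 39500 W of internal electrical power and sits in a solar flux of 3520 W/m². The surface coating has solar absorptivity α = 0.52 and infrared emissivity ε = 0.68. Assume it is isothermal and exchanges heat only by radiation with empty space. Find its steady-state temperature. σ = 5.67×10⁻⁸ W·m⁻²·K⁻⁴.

At steady state, absorbed solar power + internal power = radiated power.
Absorbed: α·S·A_cross = 0.52·3520·11.82 = 21640 W (cross-section πr²).
Total input = 21640 + 39500 = 61140 W.
Radiated: εσ·A_surf·T⁴ with A_surf = 4πr² = 47.29 m².
T⁴ = 61140/(0.68·5.67×10⁻⁸·47.29) = 3.353×10¹⁰ K⁴.

T ≈ 428 K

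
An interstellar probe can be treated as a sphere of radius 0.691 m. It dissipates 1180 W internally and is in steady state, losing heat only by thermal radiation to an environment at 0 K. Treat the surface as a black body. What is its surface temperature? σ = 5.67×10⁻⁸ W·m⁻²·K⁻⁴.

Steady state: internal power = radiated power, P = εσA T⁴.
Radiating area A = 4πr² = 6.000 m².
T⁴ = P/(εσA) = 1180/(1.0·5.67×10⁻⁸·6.000) = 3.468×10⁹ K⁴.
T = (3.468×10⁹)^(1/4).

T ≈ 243 K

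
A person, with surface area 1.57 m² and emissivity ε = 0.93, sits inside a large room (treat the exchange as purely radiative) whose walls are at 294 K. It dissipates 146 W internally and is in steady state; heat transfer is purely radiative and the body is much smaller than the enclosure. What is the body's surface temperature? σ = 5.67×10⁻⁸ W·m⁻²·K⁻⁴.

T ≈ 310 K

For a small grey body in a large enclosure, net radiated power = εσA(T⁴ − T_w⁴).
Steady state: P = εσA(T⁴ − T_w⁴) with A = 1.57 m².
T⁴ = P/(εσA) + T_w⁴ = 146/(0.93·5.67×10⁻⁸·1.570) + (294)⁴
    = 1.764×10⁹ + 7.471×10⁹ = 9.235×10⁹ K⁴.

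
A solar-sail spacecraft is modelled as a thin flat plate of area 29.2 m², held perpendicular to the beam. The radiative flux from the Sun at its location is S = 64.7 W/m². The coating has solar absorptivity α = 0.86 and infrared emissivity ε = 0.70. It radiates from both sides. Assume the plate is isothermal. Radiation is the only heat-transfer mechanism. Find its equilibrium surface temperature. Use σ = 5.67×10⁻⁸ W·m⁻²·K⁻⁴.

T ≈ 163 K

At equilibrium, absorbed power = emitted power.
Absorbing cross-section = A = 29.20 m²; emitting surface = 2A = 58.40 m² (ratio 2).
αS·A_cross = εσ·A_surf·T⁴  ⇒  T⁴ = αS/(ε·2σ).
T⁴ = 0.860·64.7/(0.70·2·5.67×10⁻⁸) = 7.010×10⁸ K⁴.
T = (7.010×10⁸)^(1/4).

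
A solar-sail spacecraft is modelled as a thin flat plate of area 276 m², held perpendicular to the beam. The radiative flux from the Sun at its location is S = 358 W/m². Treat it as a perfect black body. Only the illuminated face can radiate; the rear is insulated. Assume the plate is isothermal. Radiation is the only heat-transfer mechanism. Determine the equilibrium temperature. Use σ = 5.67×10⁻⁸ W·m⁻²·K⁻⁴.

At equilibrium, absorbed power = emitted power.
Absorbing cross-section = A = 276.0 m²; emitting surface = A = 276.0 m² (ratio 1).
S·A_cross = εσ·A_surf·T⁴  ⇒  T⁴ = S/(1σ).
T⁴ = 1.00·358/(1·5.67×10⁻⁸) = 6.314×10⁹ K⁴.
T = (6.314×10⁹)^(1/4).

T ≈ 282 K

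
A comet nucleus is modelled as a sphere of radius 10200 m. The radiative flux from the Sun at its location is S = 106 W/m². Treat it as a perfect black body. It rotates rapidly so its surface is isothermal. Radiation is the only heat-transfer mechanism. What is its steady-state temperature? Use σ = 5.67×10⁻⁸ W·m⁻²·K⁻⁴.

T ≈ 147 K

At equilibrium, absorbed power = emitted power.
Absorbing cross-section = πr² = 3.269×10⁸ m²; emitting surface = 4πr² = 1.307×10⁹ m² (ratio 4).
S·A_cross = εσ·A_surf·T⁴  ⇒  T⁴ = S/(4σ).
T⁴ = 1.00·106/(4·5.67×10⁻⁸) = 4.674×10⁸ K⁴.
T = (4.674×10⁸)^(1/4).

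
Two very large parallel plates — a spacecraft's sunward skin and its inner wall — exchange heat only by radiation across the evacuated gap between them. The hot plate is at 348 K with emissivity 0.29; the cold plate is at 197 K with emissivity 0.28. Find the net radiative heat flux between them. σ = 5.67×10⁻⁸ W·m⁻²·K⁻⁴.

For two infinite grey parallel plates, q = σ(T₁⁴ − T₂⁴)/(1/ε₁ + 1/ε₂ − 1).
T₁⁴ − T₂⁴ = 1.467×10¹⁰ − 1.506×10⁹ = 1.316×10¹⁰ K⁴.
1/ε₁ + 1/ε₂ − 1 = 3.448 + 3.571 − 1 = 6.020.
q = 5.67×10⁻⁸ × 1.316×10¹⁰ / 6.020.

q ≈ 124 W/m²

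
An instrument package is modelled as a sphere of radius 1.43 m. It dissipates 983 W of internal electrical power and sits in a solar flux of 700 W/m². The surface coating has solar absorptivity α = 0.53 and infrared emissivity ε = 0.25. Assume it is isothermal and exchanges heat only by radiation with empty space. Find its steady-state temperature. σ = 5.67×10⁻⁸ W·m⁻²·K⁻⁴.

T ≈ 310 K

At steady state, absorbed solar power + internal power = radiated power.
Absorbed: α·S·A_cross = 0.53·700·6.424 = 2383 W (cross-section πr²).
Total input = 2383 + 983 = 3366 W.
Radiated: εσ·A_surf·T⁴ with A_surf = 4πr² = 25.70 m².
T⁴ = 3366/(0.25·5.67×10⁻⁸·25.70) = 9.242×10⁹ K⁴.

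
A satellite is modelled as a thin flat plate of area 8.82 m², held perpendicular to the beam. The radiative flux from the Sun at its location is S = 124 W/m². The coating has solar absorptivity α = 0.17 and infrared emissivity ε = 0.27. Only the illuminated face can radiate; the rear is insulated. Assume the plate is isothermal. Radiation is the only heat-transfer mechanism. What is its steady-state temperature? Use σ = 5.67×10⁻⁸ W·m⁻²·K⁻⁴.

At equilibrium, absorbed power = emitted power.
Absorbing cross-section = A = 8.820 m²; emitting surface = A = 8.820 m² (ratio 1).
αS·A_cross = εσ·A_surf·T⁴  ⇒  T⁴ = αS/(ε·1σ).
T⁴ = 0.170·124/(0.27·1·5.67×10⁻⁸) = 1.377×10⁹ K⁴.
T = (1.377×10⁹)^(1/4).

T ≈ 193 K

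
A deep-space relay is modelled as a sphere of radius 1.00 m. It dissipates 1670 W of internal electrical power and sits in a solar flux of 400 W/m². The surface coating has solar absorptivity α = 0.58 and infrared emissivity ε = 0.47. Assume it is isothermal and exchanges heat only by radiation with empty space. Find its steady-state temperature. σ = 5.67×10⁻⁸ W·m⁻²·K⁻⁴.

At steady state, absorbed solar power + internal power = radiated power.
Absorbed: α·S·A_cross = 0.58·400·3.142 = 728.8 W (cross-section πr²).
Total input = 728.8 + 1670 = 2399 W.
Radiated: εσ·A_surf·T⁴ with A_surf = 4πr² = 12.57 m².
T⁴ = 2399/(0.47·5.67×10⁻⁸·12.57) = 7.163×10⁹ K⁴.

T ≈ 291 K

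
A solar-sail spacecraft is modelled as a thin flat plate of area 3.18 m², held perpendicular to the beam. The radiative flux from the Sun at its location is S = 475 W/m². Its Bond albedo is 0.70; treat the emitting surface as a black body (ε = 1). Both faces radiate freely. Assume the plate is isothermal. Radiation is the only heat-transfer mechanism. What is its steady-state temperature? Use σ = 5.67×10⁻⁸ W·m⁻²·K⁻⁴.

T ≈ 188 K

At equilibrium, absorbed power = emitted power.
Absorbing cross-section = A = 3.180 m²; emitting surface = 2A = 6.360 m² (ratio 2).
(1−a)S·A_cross = εσ·A_surf·T⁴  ⇒  T⁴ = (1−a)S/(2σ).
T⁴ = 0.300·475/(2·5.67×10⁻⁸) = 1.257×10⁹ K⁴.
T = (1.257×10⁹)^(1/4).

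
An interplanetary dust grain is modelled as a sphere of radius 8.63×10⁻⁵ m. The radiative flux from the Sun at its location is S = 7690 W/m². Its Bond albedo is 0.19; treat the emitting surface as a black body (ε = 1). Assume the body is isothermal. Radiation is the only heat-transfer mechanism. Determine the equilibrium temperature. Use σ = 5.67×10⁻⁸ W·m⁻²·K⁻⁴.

At equilibrium, absorbed power = emitted power.
Absorbing cross-section = πr² = 2.340×10⁻⁸ m²; emitting surface = 4πr² = 9.359×10⁻⁸ m² (ratio 4).
(1−a)S·A_cross = εσ·A_surf·T⁴  ⇒  T⁴ = (1−a)S/(4σ).
T⁴ = 0.810·7690/(4·5.67×10⁻⁸) = 2.746×10¹⁰ K⁴.
T = (2.746×10¹⁰)^(1/4).

T ≈ 407 K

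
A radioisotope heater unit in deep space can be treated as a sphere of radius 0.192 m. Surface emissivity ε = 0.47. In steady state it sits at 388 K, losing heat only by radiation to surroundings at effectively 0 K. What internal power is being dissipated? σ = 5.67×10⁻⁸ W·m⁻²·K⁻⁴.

Steady state: P = εσA T⁴.
A = 4πr² = 0.4632 m²; T⁴ = (388)⁴ = 2.266×10¹⁰ K⁴.
P = 0.47 × 5.67×10⁻⁸ × 0.4632 × 2.266×10¹⁰.

P ≈ 280 W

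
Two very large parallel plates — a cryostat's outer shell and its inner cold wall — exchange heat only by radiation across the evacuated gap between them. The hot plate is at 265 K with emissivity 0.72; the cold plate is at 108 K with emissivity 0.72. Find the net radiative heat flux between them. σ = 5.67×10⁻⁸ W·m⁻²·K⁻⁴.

For two infinite grey parallel plates, q = σ(T₁⁴ − T₂⁴)/(1/ε₁ + 1/ε₂ − 1).
T₁⁴ − T₂⁴ = 4.932×10⁹ − 1.360×10⁸ = 4.796×10⁹ K⁴.
1/ε₁ + 1/ε₂ − 1 = 1.389 + 1.389 − 1 = 1.778.
q = 5.67×10⁻⁸ × 4.796×10⁹ / 1.778.

q ≈ 153 W/m²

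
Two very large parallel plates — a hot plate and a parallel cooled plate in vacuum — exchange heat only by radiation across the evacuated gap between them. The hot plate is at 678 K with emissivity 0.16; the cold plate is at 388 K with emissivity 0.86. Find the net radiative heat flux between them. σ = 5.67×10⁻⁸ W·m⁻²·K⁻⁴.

q ≈ 1670 W/m²

For two infinite grey parallel plates, q = σ(T₁⁴ − T₂⁴)/(1/ε₁ + 1/ε₂ − 1).
T₁⁴ − T₂⁴ = 2.113×10¹¹ − 2.266×10¹⁰ = 1.886×10¹¹ K⁴.
1/ε₁ + 1/ε₂ − 1 = 6.250 + 1.163 − 1 = 6.413.
q = 5.67×10⁻⁸ × 1.886×10¹¹ / 6.413.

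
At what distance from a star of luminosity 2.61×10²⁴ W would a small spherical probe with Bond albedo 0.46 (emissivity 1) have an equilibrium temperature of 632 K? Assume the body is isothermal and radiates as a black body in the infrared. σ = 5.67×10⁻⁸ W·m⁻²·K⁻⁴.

d ≈ 1.76×10⁹ m

For an isothermal black-emitting sphere, (1−a)S·πr² = σ·4πr²·T⁴ ⇒ S = 4σT⁴/(1−a).
S = 4·5.67×10⁻⁸·(632)⁴/0.540 = 67010 W/m².
Flux falls as S = L/(4πd²), so d = √(L/(4πS)) = √(2.61×10²⁴/(4π·67010)).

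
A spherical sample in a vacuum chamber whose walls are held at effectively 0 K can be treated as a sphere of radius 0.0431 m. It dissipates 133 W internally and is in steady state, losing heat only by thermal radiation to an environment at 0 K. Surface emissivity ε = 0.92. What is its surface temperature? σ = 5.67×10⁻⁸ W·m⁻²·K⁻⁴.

Steady state: internal power = radiated power, P = εσA T⁴.
Radiating area A = 4πr² = 0.02334 m².
T⁴ = P/(εσA) = 133/(0.92·5.67×10⁻⁸·0.02334) = 1.092×10¹¹ K⁴.
T = (1.092×10¹¹)^(1/4).

T ≈ 575 K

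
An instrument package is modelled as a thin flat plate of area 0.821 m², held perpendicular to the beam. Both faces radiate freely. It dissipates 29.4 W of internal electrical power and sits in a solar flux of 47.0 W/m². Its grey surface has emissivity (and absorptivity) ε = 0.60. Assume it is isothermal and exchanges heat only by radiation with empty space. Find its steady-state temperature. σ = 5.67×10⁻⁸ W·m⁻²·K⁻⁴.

At steady state, absorbed solar power + internal power = radiated power.
Absorbed: α·S·A_cross = 0.60·47.0·0.8210 = 23.15 W (cross-section A).
Total input = 23.15 + 29.4 = 52.55 W.
Radiated: εσ·A_surf·T⁴ with A_surf = 2A = 1.642 m².
T⁴ = 52.55/(0.60·5.67×10⁻⁸·1.642) = 9.408×10⁸ K⁴.

T ≈ 175 K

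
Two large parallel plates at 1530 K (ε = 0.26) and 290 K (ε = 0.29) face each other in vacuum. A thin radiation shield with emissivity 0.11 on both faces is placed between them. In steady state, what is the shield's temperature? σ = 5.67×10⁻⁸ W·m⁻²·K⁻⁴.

T_s ≈ 1280 K

In steady state the net flux on the hot side equals that on the cold side.
σ(T₁⁴−T_s⁴)/D₁ = σ(T_s⁴−T₂⁴)/D₂, with D₁ = 1/ε₁+1/ε_s−1 = 11.94, D₂ = 1/ε_s+1/ε₂−1 = 11.54.
Solve for T_s⁴: T_s⁴ = (D₂·T₁⁴ + D₁·T₂⁴)/(D₁+D₂) = 2.697×10¹² K⁴.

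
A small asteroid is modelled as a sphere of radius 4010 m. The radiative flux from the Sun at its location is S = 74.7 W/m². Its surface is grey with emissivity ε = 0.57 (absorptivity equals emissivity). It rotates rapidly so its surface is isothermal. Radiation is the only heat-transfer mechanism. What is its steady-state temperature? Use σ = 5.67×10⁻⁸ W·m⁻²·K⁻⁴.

At equilibrium, absorbed power = emitted power.
Absorbing cross-section = πr² = 5.052×10⁷ m²; emitting surface = 4πr² = 2.021×10⁸ m² (ratio 4).
εS·A_cross = εσ·A_surf·T⁴  ⇒  T⁴ = S/(4σ)   (ε cancels).
T⁴ = 74.7/(4·5.67×10⁻⁸) = 3.294×10⁸ K⁴.
T = (3.294×10⁸)^(1/4).

T ≈ 135 K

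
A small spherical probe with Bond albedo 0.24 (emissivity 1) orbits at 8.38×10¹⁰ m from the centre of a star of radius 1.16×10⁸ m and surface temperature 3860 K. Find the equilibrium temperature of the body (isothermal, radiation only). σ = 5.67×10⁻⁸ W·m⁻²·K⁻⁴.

The star's surface emits σT_*⁴; at distance d the flux is S = σT_*⁴(R_*/d)².
S = 5.67×10⁻⁸·(3860)⁴·(1.16×10⁸/8.38×10¹⁰)² = 24.12 W/m².
For an isothermal sphere T⁴ = (1−a)S/(4σ) = 8.082×10⁷ K⁴.

T ≈ 94.8 K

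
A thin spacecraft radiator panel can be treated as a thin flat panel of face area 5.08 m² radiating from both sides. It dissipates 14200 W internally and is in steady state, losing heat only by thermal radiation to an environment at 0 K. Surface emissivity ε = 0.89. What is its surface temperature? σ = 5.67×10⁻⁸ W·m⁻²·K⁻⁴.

T ≈ 408 K

Steady state: internal power = radiated power, P = εσA T⁴.
Radiating area A = 2·5.08 = 10.16 m².
T⁴ = P/(εσA) = 14200/(0.89·5.67×10⁻⁸·10.16) = 2.770×10¹⁰ K⁴.
T = (2.770×10¹⁰)^(1/4).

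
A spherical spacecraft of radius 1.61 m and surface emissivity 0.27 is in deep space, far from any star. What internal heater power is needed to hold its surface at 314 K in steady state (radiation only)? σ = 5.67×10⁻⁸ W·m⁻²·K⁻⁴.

P = εσ·4πr²·T⁴.
4πr² = 32.57 m²; T⁴ = 9.721×10⁹ K⁴.
P = 0.27·5.67×10⁻⁸·32.57·9.721×10⁹.

P ≈ 4850 W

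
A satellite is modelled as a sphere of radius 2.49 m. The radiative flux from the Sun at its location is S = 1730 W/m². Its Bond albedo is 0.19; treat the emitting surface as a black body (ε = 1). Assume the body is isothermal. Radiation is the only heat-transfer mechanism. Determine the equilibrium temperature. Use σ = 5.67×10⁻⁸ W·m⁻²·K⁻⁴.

At equilibrium, absorbed power = emitted power.
Absorbing cross-section = πr² = 19.48 m²; emitting surface = 4πr² = 77.91 m² (ratio 4).
(1−a)S·A_cross = εσ·A_surf·T⁴  ⇒  T⁴ = (1−a)S/(4σ).
T⁴ = 0.810·1730/(4·5.67×10⁻⁸) = 6.179×10⁹ K⁴.
T = (6.179×10⁹)^(1/4).

T ≈ 280 K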